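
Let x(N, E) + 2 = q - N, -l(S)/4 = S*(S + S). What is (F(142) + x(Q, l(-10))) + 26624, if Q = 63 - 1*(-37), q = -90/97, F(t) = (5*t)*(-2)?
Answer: 2434804/97 ≈ 25101.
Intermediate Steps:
F(t) = -10*t
q = -90/97 (q = -90*1/97 = -90/97 ≈ -0.92784)
l(S) = -8*S**2 (l(S) = -4*S*(S + S) = -4*S*2*S = -8*S**2)
Q = 100 (Q = 63 + 37 = 100)
x(N, E) = -284/97 - N (x(N, E) = -2 + (-90/97 - N) = -284/97 - N)
(F(142) + x(Q, l(-10))) + 26624 = (-10*142 + (-284/97 - 1*100)) + 26624 = (-1420 + (-284/97 - 100)) + 26624 = (-1420 - 9984/97) + 26624 = -147724/97 + 26624 = 2434804/97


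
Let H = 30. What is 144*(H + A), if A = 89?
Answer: 17136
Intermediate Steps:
144*(H + A) = 144*(30 + 89) = 144*119 = 17136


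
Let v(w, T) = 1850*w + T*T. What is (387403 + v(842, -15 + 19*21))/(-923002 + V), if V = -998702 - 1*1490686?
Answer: -2092559/3412390 ≈ -0.61322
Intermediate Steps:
v(w, T) = T² + 1850*w (v(w, T) = 1850*w + T² = T² + 1850*w)
V = -2489388 (V = -998702 - 1490686 = -2489388)
(387403 + v(842, -15 + 19*21))/(-923002 + V) = (387403 + ((-15 + 19*21)² + 1850*842))/(-923002 - 2489388) = (387403 + ((-15 + 399)² + 1557700))/(-3412390) = (387403 + (384² + 1557700))*(-1/3412390) = (387403 + (147456 + 1557700))*(-1/3412390) = (387403 + 1705156)*(-1/3412390) = 2092559*(-1/3412390) = -2092559/3412390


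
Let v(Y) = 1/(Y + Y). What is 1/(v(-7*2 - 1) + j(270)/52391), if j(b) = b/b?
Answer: -1571730/52361 ≈ -30.017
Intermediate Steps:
j(b) = 1
v(Y) = 1/(2*Y)
1/(v(-7*2 - 1) + j(270)/52391) = 1/(1/(2*(-7*2 - 1)) + 1/52391) = 1/(1/(2*(-14 - 1)) + 1*(1/52391)) = 1/((½)/(-15) + 1/52391) = 1/((½)*(-1/15) + 1/52391) = 1/(-1/30 + 1/52391) = 1/(-52361/1571730) = -1571730/52361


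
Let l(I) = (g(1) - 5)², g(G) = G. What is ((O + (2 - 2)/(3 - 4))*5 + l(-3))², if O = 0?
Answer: 256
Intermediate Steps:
l(I) = 16 (l(I) = (1 - 5)² = (-4)² = 16)
((O + (2 - 2)/(3 - 4))*5 + l(-3))² = ((0 + (2 - 2)/(3 - 4))*5 + 16)² = ((0 + 0/(-1))*5 + 16)² = ((0 + 0*(-1))*5 + 16)² = ((0 + 0)*5 + 16)² = (0*5 + 16)² = (0 + 16)² = 16² = 256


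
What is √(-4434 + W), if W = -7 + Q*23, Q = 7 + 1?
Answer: 3*I*√473 ≈ 65.246*I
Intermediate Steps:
Q = 8
W = 177 (W = -7 + 8*23 = -7 + 184 = 177)
√(-4434 + W) = √(-4434 + 177) = √(-4257) = 3*I*√473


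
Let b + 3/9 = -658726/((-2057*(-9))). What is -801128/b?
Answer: 14831282664/664897 ≈ 22306.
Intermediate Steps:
b = -664897/18513 (b = -⅓ - 658726/((-2057*(-9))) = -⅓ - 658726/18513 = -664897/18513 ≈ -35.915)
-801128/b = -801128/(-664897/18513) = -801128*(-18513/664897) = 14831282664/664897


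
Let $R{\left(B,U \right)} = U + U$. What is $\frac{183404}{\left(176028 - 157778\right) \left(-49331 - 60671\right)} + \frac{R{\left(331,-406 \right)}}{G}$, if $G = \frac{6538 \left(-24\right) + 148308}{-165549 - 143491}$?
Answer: $- \frac{31485760906595501}{1079552752875} \approx -29166.0$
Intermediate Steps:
$G = \frac{2151}{77260}$ ($G = \frac{-156912 + 148308}{-309040} = \left(-8604\right) \left(- \frac{1}{309040}\right) = \frac{2151}{77260} \approx 0.027841$)
$R{\left(B,U \right)} = 2 U$
$\frac{183404}{\left(176028 - 157778\right) \left(-49331 - 60671\right)} + \frac{R{\left(331,-406 \right)}}{G} = \frac{183404}{\left(176028 - 157778\right) \left(-49331 - 60671\right)} + \frac{2 \left(-406\right)}{\frac{2151}{77260}} = \frac{183404}{18250 \left(-110002\right)} - \frac{62735120}{2151} = \frac{183404}{-2007536500} - \frac{62735120}{2151} = 183404 \left(- \frac{1}{2007536500}\right) - \frac{62735120}{2151} = - \frac{45851}{501884125} - \frac{62735120}{2151} = - \frac{31485760906595501}{1079552752875}$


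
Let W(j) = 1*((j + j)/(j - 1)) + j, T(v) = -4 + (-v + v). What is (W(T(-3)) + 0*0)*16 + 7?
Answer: -157/5 ≈ -31.400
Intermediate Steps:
T(v) = -4 (T(v) = -4 + 0 = -4)
W(j) = j + 2*j/(-1 + j) (W(j) = 1*((2*j)/(-1 + j)) + j = 1*(2*j/(-1 + j)) + j = 2*j/(-1 + j) + j = j + 2*j/(-1 + j))
(W(T(-3)) + 0*0)*16 + 7 = (-4*(1 - 4)/(-1 - 4) + 0*0)*16 + 7 = (-4*(-3)/(-5) + 0)*16 + 7 = (-4*(-⅕)*(-3) + 0)*16 + 7 = (-12/5 + 0)*16 + 7 = -12/5*16 + 7 = -192/5 + 7 = -157/5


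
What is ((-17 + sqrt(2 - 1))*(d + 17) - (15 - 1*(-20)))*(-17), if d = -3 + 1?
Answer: 4675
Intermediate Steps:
d = -2
((-17 + sqrt(2 - 1))*(d + 17) - (15 - 1*(-20)))*(-17) = ((-17 + sqrt(2 - 1))*(-2 + 17) - (15 - 1*(-20)))*(-17) = ((-17 + sqrt(1))*15 - (15 + 20))*(-17) = ((-17 + 1)*15 - 1*35)*(-17) = (-16*15 - 35)*(-17) = (-240 - 35)*(-17) = -275*(-17) = 4675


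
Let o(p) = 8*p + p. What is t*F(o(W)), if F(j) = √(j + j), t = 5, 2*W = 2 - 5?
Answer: 15*I*√3 ≈ 25.981*I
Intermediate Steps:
W = -3/2 (W = (2 - 5)/2 = (½)*(-3) = -3/2 ≈ -1.5000)
o(p) = 9*p
F(j) = √2*√j (F(j) = √(2*j) = √2*√j)
t*F(o(W)) = 5*(√2*√(9*(-3/2))) = 5*(√2*√(-27/2)) = 5*(√2*(3*I*√6/2)) = 5*(3*I*√3) = 15*I*√3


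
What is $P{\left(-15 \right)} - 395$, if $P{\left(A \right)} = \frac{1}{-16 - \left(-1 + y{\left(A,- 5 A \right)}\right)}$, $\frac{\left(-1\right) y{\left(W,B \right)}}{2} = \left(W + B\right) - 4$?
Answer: $- \frac{38314}{97} \approx -394.99$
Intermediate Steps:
$y{\left(W,B \right)} = 8 - 2 B - 2 W$ ($y{\left(W,B \right)} = - 2 \left(\left(W + B\right) - 4\right) = - 2 \left(\left(B + W\right) - 4\right) = - 2 \left(-4 + B + W\right) = 8 - 2 B - 2 W$)
$P{\left(A \right)} = \frac{1}{-23 - 8 A}$ ($P{\left(A \right)} = \frac{1}{-16 - \left(7 - 2 A - - 10 A\right)} = \frac{1}{-16 - \left(7 + 8 A\right)} = \frac{1}{-23 - 8 A}$)
$P{\left(-15 \right)} - 395 = \frac{1}{-23 - -120} - 395 = \frac{1}{-23 + 120} - 395 = \frac{1}{97} - 395 = - \frac{38314}{97}$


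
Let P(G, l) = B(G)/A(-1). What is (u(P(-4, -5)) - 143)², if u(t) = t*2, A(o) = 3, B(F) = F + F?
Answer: 198025/9 ≈ 22003.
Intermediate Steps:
B(F) = 2*F
P(G, l) = 2*G/3 (P(G, l) = (2*G)/3 = (2*G)*(⅓) = 2*G/3)
u(t) = 2*t
(u(P(-4, -5)) - 143)² = (2*((⅔)*(-4)) - 143)² = (2*(-8/3) - 143)² = (-16/3 - 143)² = (-445/3)² = 198025/9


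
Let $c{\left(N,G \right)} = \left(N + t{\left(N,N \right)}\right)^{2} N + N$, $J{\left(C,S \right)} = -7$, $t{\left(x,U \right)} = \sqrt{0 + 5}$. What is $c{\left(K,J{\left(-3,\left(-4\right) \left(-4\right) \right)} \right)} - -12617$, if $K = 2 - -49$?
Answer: $145574 + 5202 \sqrt{5} \approx 1.5721 \cdot 10^{5}$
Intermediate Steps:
$t{\left(x,U \right)} = \sqrt{5}$
$K = 51$ ($K = 2 + 49 = 51$)
$c{\left(N,G \right)} = N + N \left(N + \sqrt{5}\right)^{2}$ ($c{\left(N,G \right)} = \left(N + \sqrt{5}\right)^{2} N + N = N \left(N + \sqrt{5}\right)^{2} + N = N + N \left(N + \sqrt{5}\right)^{2}$)
$c{\left(K,J{\left(-3,\left(-4\right) \left(-4\right) \right)} \right)} - -12617 = 51 \left(1 + \left(51 + \sqrt{5}\right)^{2}\right) - -12617 = \left(51 + 51 \left(51 + \sqrt{5}\right)^{2}\right) + 12617 = 12668 + 51 \left(51 + \sqrt{5}\right)^{2}$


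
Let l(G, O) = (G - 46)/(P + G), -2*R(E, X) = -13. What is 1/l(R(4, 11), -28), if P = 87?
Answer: -187/79 ≈ -2.3671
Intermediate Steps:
R(E, X) = 13/2 (R(E, X) = -1/2*(-13) = 13/2)
l(G, O) = (-46 + G)/(87 + G) (l(G, O) = (G - 46)/(87 + G) = (-46 + G)/(87 + G))
1/l(R(4, 11), -28) = 1/((-46 + 13/2)/(87 + 13/2)) = 1/(-79/2/(187/2)) = 1/((2/187)*(-79/2)) = 1/(-79/187) = -187/79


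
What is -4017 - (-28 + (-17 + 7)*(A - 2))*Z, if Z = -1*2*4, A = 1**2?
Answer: -4161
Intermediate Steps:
A = 1
Z = -8 (Z = -2*4 = -8)
-4017 - (-28 + (-17 + 7)*(A - 2))*Z = -4017 - (-28 + (-17 + 7)*(1 - 2))*(-8) = -4017 - (-28 - 10*(-1))*(-8) = -4017 - (-28 + 10)*(-8) = -4017 - (-18)*(-8) = -4017 - 1*144 = -4017 - 144 = -4161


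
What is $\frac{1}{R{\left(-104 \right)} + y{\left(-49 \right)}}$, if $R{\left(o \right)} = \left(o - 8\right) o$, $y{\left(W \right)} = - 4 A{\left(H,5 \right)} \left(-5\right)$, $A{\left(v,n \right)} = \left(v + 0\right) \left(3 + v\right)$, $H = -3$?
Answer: $\frac{1}{11648} \approx 8.5852 \cdot 10^{-5}$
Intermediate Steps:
$A{\left(v,n \right)} = v \left(3 + v\right)$
$y{\left(W \right)} = 0$ ($y{\left(W \right)} = - 4 \left(- 3 \left(3 - 3\right)\right) \left(-5\right) = - 4 \left(\left(-3\right) 0\right) \left(-5\right) = \left(-4\right) 0 \left(-5\right) = 0 \left(-5\right) = 0$)
$R{\left(o \right)} = o \left(-8 + o\right)$ ($R{\left(o \right)} = \left(o - 8\right) o = \left(-8 + o\right) o = o \left(-8 + o\right)$)
$\frac{1}{R{\left(-104 \right)} + y{\left(-49 \right)}} = \frac{1}{- 104 \left(-8 - 104\right) + 0} = \frac{1}{\left(-104\right) \left(-112\right) + 0} = \frac{1}{11648 + 0} = \frac{1}{11648}$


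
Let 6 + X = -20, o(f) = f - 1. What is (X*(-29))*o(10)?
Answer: 6786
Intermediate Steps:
o(f) = -1 + f
X = -26 (X = -6 - 20 = -26)
(X*(-29))*o(10) = (-26*(-29))*(-1 + 10) = 754*9 = 6786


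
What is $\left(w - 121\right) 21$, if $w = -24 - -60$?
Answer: $-1785$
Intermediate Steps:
$w = 36$ ($w = -24 + 60 = 36$)
$\left(w - 121\right) 21 = \left(36 - 121\right) 21 = \left(-85\right) 21 = -1785$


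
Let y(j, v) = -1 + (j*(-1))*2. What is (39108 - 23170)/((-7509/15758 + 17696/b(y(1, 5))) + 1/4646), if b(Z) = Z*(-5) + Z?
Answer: 437567836719/40472975758 ≈ 10.811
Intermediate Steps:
y(j, v) = -1 - 2*j (y(j, v) = -1 - j*2 = -1 - 2*j)
b(Z) = -4*Z (b(Z) = -5*Z + Z = -4*Z)
(39108 - 23170)/((-7509/15758 + 17696/b(y(1, 5))) + 1/4646) = (39108 - 23170)/((-7509/15758 + 17696/((-4*(-1 - 2*1)))) + 1/4646) = 15938/((-7509*1/15758 + 17696/((-4*(-1 - 2)))) + 1/4646) = 15938/((-7509/15758 + 17696/((-4*(-3)))) + 1/4646) = 15938/((-7509/15758 + 17696/12) + 1/4646) = 15938/((-7509/15758 + 17696*(1/12)) + 1/4646) = 15938/((-7509/15758 + 4424/3) + 1/4646) = 15938/(69690865/47274 + 1/4646) = 15938/(80945951516/54908751) = 15938*(54908751/80945951516) = 437567836719/40472975758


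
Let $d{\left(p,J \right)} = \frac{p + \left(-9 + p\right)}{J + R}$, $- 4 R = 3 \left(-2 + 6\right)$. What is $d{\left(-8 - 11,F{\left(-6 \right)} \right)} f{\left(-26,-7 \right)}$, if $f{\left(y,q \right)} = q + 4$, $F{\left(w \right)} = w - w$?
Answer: $-47$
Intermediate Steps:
$R = -3$ ($R = - \frac{3 \left(-2 + 6\right)}{4} = - \frac{3 \cdot 4}{4} = \left(- \frac{1}{4}\right) 12 = -3$)
$F{\left(w \right)} = 0$
$d{\left(p,J \right)} = \frac{-9 + 2 p}{-3 + J}$ ($d{\left(p,J \right)} = \frac{p + \left(-9 + p\right)}{J - 3} = \frac{-9 + 2 p}{-3 + J}$)
$f{\left(y,q \right)} = 4 + q$
$d{\left(-8 - 11,F{\left(-6 \right)} \right)} f{\left(-26,-7 \right)} = \frac{-9 + 2 \left(-8 - 11\right)}{-3 + 0} \left(4 - 7\right) = \frac{-9 + 2 \left(-19\right)}{-3} \left(-3\right) = - \frac{-9 - 38}{3} \left(-3\right) = \left(- \frac{1}{3}\right) \left(-47\right) \left(-3\right) = \frac{47}{3} \left(-3\right) = -47$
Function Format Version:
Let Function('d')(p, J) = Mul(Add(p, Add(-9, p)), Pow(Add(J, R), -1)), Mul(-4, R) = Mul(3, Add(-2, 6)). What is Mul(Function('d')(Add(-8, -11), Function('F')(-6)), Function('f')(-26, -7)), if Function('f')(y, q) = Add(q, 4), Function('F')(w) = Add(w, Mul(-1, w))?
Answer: -47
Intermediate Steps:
R = -3 (R = Mul(Rational(-1, 4), Mul(3, Add(-2, 6))) = Mul(Rational(-1, 4), Mul(3, 4)) = Mul(Rational(-1, 4), 12) = -3)
Function('F')(w) = 0
Function('d')(p, J) = Mul(Pow(Add(-3, J), -1), Add(-9, Mul(2, p))) (Function('d')(p, J) = Mul(Add(p, Add(-9, p)), Pow(Add(J, -3), -1)) = Mul(Add(-9, Mul(2, p)), Pow(Add(-3, J), -1)) = Mul(Pow(Add(-3, J), -1), Add(-9, Mul(2, p))))
Function('f')(y, q) = Add(4, q)
Mul(Function('d')(Add(-8, -11), Function('F')(-6)), Function('f')(-26, -7)) = Mul(Mul(Pow(Add(-3, 0), -1), Add(-9, Mul(2, Add(-8, -11)))), Add(4, -7)) = Mul(Mul(Pow(-3, -1), Add(-9, Mul(2, -19))), -3) = Mul(Mul(Rational(-1, 3), Add(-9, -38)), -3) = Mul(Mul(Rational(-1, 3), -47), -3) = Mul(Rational(47, 3), -3) = -47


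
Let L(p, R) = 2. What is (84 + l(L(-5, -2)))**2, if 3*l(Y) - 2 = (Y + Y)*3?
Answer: 70756/9 ≈ 7861.8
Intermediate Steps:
l(Y) = 2/3 + 2*Y (l(Y) = 2/3 + ((Y + Y)*3)/3 = 2/3 + ((2*Y)*3)/3 = 2/3 + (6*Y)/3 = 2/3 + 2*Y)
(84 + l(L(-5, -2)))**2 = (84 + (2/3 + 2*2))**2 = (84 + (2/3 + 4))**2 = (84 + 14/3)**2 = (266/3)**2 = 70756/9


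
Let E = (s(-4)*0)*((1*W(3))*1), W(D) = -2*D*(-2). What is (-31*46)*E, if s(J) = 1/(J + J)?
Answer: 0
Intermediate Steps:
W(D) = 4*D
s(J) = 1/(2*J)
E = 0 (E = (((½)/(-4))*0)*((1*(4*3))*1) = (((½)*(-¼))*0)*((1*12)*1) = (-⅛*0)*(12*1) = 0*12 = 0)
(-31*46)*E = -31*46*0 = -1426*0 = 0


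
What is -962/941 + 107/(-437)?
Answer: -521081/411217 ≈ -1.2672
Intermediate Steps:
-962/941 + 107/(-437) = -962*1/941 + 107*(-1/437) = -962/941 - 107/437 = -521081/411217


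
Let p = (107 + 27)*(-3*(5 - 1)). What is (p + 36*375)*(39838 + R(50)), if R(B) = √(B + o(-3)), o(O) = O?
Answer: 473753496 + 11892*√47 ≈ 4.7384e+8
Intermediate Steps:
p = -1608 (p = 134*(-3*4) = 134*(-12) = -1608)
R(B) = √(-3 + B) (R(B) = √(B - 3) = √(-3 + B))
(p + 36*375)*(39838 + R(50)) = (-1608 + 36*375)*(39838 + √(-3 + 50)) = (-1608 + 13500)*(39838 + √47) = 11892*(39838 + √47) = 473753496 + 11892*√47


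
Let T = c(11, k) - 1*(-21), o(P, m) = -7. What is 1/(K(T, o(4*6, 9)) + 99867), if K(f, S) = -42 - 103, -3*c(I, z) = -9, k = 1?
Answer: 1/99722 ≈ 1.0028e-5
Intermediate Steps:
c(I, z) = 3 (c(I, z) = -⅓*(-9) = 3)
T = 24 (T = 3 - 1*(-21) = 3 + 21 = 24)
K(f, S) = -145
1/(K(T, o(4*6, 9)) + 99867) = 1/(-145 + 99867) = 1/99722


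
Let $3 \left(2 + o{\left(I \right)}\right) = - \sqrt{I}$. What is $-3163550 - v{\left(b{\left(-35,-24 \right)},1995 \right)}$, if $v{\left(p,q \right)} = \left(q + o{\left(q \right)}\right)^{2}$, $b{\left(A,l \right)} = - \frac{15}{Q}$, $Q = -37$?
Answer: $- \frac{21407462}{3} + \frac{3986 \sqrt{1995}}{3} \approx -7.0765 \cdot 10^{6}$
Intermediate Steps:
$b{\left(A,l \right)} = \frac{15}{37}$ ($b{\left(A,l \right)} = - \frac{15}{-37} = \left(-15\right) \left(- \frac{1}{37}\right) = \frac{15}{37}$)
$o{\left(I \right)} = -2 - \frac{\sqrt{I}}{3}$ ($o{\left(I \right)} = -2 + \frac{\left(-1\right) \sqrt{I}}{3} = -2 - \frac{\sqrt{I}}{3}$)
$v{\left(p,q \right)} = \left(-2 + q - \frac{\sqrt{q}}{3}\right)^{2}$ ($v{\left(p,q \right)} = \left(q - \left(2 + \frac{\sqrt{q}}{3}\right)\right)^{2} = \left(-2 + q - \frac{\sqrt{q}}{3}\right)^{2}$)
$-3163550 - v{\left(b{\left(-35,-24 \right)},1995 \right)} = -3163550 - \frac{\left(6 + \sqrt{1995} - 5985\right)^{2}}{9} = -3163550 - \frac{\left(-5979 + \sqrt{1995}\right)^{2}}{9}$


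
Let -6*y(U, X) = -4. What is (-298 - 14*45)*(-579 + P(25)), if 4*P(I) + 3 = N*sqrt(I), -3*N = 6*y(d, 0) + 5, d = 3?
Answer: 541488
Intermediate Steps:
y(U, X) = 2/3 (y(U, X) = -1/6*(-4) = 2/3)
N = -3 (N = -(6*(2/3) + 5)/3 = -(4 + 5)/3 = -1/3*9 = -3)
P(I) = -3/4 - 3*sqrt(I)/4 (P(I) = -3/4 + (-3*sqrt(I))/4 = -3/4 - 3*sqrt(I)/4)
(-298 - 14*45)*(-579 + P(25)) = (-298 - 14*45)*(-579 + (-3/4 - 3*sqrt(25)/4)) = (-298 - 630)*(-579 + (-3/4 - 3/4*5)) = -928*(-579 + (-3/4 - 15/4)) = -928*(-579 - 9/2) = -928*(-1167/2) = 541488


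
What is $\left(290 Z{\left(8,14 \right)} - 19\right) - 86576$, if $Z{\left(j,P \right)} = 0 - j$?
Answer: $-88915$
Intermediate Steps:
$Z{\left(j,P \right)} = - j$
$\left(290 Z{\left(8,14 \right)} - 19\right) - 86576 = \left(290 \left(\left(-1\right) 8\right) - 19\right) - 86576 = \left(290 \left(-8\right) - 19\right) - 86576 = \left(-2320 - 19\right) - 86576 = -2339 - 86576 = -88915$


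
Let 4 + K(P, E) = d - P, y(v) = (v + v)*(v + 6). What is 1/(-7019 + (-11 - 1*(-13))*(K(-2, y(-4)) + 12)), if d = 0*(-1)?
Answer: -1/6999 ≈ -0.00014288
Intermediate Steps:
d = 0
y(v) = 2*v*(6 + v) (y(v) = (2*v)*(6 + v) = 2*v*(6 + v))
K(P, E) = -4 - P (K(P, E) = -4 + (0 - P) = -4 - P)
1/(-7019 + (-11 - 1*(-13))*(K(-2, y(-4)) + 12)) = 1/(-7019 + (-11 - 1*(-13))*((-4 - 1*(-2)) + 12)) = 1/(-7019 + (-11 + 13)*((-4 + 2) + 12)) = 1/(-7019 + 2*(-2 + 12)) = 1/(-7019 + 2*10) = 1/(-7019 + 20) = 1/(-6999) = -1/6999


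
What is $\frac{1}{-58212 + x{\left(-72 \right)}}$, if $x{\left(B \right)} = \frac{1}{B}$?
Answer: $- \frac{72}{4191265} \approx -1.7179 \cdot 10^{-5}$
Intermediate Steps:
$\frac{1}{-58212 + x{\left(-72 \right)}} = \frac{1}{-58212 + \frac{1}{-72}} = \frac{1}{-58212 - \frac{1}{72}} = \frac{1}{- \frac{4191265}{72}} = - \frac{72}{4191265}$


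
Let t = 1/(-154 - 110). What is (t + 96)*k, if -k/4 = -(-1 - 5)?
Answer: -25343/11 ≈ -2303.9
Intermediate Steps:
k = -24 (k = -(-4)*(-1 - 5) = -(-4)*(-6) = -4*6 = -24)
t = -1/264 (t = 1/(-264) = -1/264 ≈ -0.0037879)
(t + 96)*k = (-1/264 + 96)*(-24) = (25343/264)*(-24) = -25343/11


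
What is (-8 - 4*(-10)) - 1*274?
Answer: -242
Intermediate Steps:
(-8 - 4*(-10)) - 1*274 = (-8 + 40) - 274 = 32 - 274 = -242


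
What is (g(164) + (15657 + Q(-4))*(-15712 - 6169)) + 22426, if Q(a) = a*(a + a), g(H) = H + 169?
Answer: -343268250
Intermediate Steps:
g(H) = 169 + H
Q(a) = 2*a² (Q(a) = a*(2*a) = 2*a²)
(g(164) + (15657 + Q(-4))*(-15712 - 6169)) + 22426 = ((169 + 164) + (15657 + 2*(-4)²)*(-15712 - 6169)) + 22426 = (333 + (15657 + 2*16)*(-21881)) + 22426 = (333 + (15657 + 32)*(-21881)) + 22426 = (333 + 15689*(-21881)) + 22426 = (333 - 343291009) + 22426 = -343290676 + 22426 = -343268250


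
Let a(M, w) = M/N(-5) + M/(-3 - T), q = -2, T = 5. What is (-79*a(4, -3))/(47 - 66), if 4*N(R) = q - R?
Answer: 2291/114 ≈ 20.096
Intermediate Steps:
N(R) = -1/2 - R/4 (N(R) = (-2 - R)/4 = -1/2 - R/4)
a(M, w) = 29*M/24 (a(M, w) = M/(-1/2 - 1/4*(-5)) + M/(-3 - 1*5) = M/(-1/2 + 5/4) + M/(-3 - 5) = M/(3/4) + M/(-8) = M*(4/3) + M*(-1/8) = 4*M/3 - M/8 = 29*M/24)
(-79*a(4, -3))/(47 - 66) = (-2291*4/24)/(47 - 66) = -79*29/6/(-19) = -2291/6*(-1/19) = 2291/114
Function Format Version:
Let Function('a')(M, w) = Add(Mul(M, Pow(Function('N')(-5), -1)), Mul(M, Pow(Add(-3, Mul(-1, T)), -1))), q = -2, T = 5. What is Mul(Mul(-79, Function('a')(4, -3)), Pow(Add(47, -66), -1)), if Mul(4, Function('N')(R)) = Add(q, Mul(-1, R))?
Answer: Rational(2291, 114) ≈ 20.096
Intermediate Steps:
Function('N')(R) = Add(Rational(-1, 2), Mul(Rational(-1, 4), R)) (Function('N')(R) = Mul(Rational(1, 4), Add(-2, Mul(-1, R))) = Add(Rational(-1, 2), Mul(Rational(-1, 4), R)))
Function('a')(M, w) = Mul(Rational(29, 24), M) (Function('a')(M, w) = Add(Mul(M, Pow(Add(Rational(-1, 2), Mul(Rational(-1, 4), -5)), -1)), Mul(M, Pow(Add(-3, Mul(-1, 5)), -1))) = Add(Mul(M, Pow(Add(Rational(-1, 2), Rational(5, 4)), -1)), Mul(M, Pow(Add(-3, -5), -1))) = Add(Mul(M, Pow(Rational(3, 4), -1)), Mul(M, Pow(-8, -1))) = Add(Mul(M, Rational(4, 3)), Mul(M, Rational(-1, 8))) = Add(Mul(Rational(4, 3), M), Mul(Rational(-1, 8), M)) = Mul(Rational(29, 24), M))
Mul(Mul(-79, Function('a')(4, -3)), Pow(Add(47, -66), -1)) = Mul(Mul(-79, Mul(Rational(29, 24), 4)), Pow(Add(47, -66), -1)) = Mul(Mul(-79, Rational(29, 6)), Pow(-19, -1)) = Mul(Rational(-2291, 6), Rational(-1, 19)) = Rational(2291, 114)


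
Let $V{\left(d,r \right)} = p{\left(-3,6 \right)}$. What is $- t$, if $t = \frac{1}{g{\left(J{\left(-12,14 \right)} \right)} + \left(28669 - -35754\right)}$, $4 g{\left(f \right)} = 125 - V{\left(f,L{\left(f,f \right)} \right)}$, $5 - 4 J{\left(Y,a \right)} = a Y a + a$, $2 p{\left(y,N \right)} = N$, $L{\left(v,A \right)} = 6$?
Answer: $- \frac{2}{128907} \approx -1.5515 \cdot 10^{-5}$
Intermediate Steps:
$p{\left(y,N \right)} = \frac{N}{2}$
$J{\left(Y,a \right)} = \frac{5}{4} - \frac{a}{4} - \frac{Y a^{2}}{4}$ ($J{\left(Y,a \right)} = \frac{5}{4} - \frac{a Y a + a}{4} = \frac{5}{4} - \frac{Y a a + a}{4} = \frac{5}{4} - \frac{Y a^{2} + a}{4} = \frac{5}{4} - \frac{a + Y a^{2}}{4} = \frac{5}{4} - \left(\frac{a}{4} + \frac{Y a^{2}}{4}\right) = \frac{5}{4} - \frac{a}{4} - \frac{Y a^{2}}{4}$)
$V{\left(d,r \right)} = 3$ ($V{\left(d,r \right)} = \frac{1}{2} \cdot 6 = 3$)
$g{\left(f \right)} = \frac{61}{2}$ ($g{\left(f \right)} = \frac{125 - 3}{4} = \frac{1}{4} \cdot 122 = \frac{61}{2}$)
$t = \frac{2}{128907}$ ($t = \frac{1}{\frac{61}{2} + \left(28669 - -35754\right)} = \frac{1}{\frac{61}{2} + \left(28669 + 35754\right)} = \frac{1}{\frac{61}{2} + 64423} = \frac{1}{\frac{128907}{2}} = \frac{2}{128907} \approx 1.5515 \cdot 10^{-5}$)
$- t = \left(-1\right) \frac{2}{128907} = - \frac{2}{128907}$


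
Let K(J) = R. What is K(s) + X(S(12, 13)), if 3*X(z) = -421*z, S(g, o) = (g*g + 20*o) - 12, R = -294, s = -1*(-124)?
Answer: -165914/3 ≈ -55305.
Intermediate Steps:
s = 124
S(g, o) = -12 + g² + 20*o (S(g, o) = (g² + 20*o) - 12 = -12 + g² + 20*o)
K(J) = -294
X(z) = -421*z/3 (X(z) = (-421*z)/3 = -421*z/3)
K(s) + X(S(12, 13)) = -294 - 421*(-12 + 12² + 20*13)/3 = -294 - 421*(-12 + 144 + 260)/3 = -294 - 421/3*392 = -294 - 165032/3 = -165914/3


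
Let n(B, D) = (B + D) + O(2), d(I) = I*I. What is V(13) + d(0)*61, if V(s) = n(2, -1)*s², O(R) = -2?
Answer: -169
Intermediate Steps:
d(I) = I²
n(B, D) = -2 + B + D (n(B, D) = (B + D) - 2 = -2 + B + D)
V(s) = -s² (V(s) = (-2 + 2 - 1)*s² = -s²)
V(13) + d(0)*61 = -1*13² + 0²*61 = -1*169 + 0*61 = -169 + 0 = -169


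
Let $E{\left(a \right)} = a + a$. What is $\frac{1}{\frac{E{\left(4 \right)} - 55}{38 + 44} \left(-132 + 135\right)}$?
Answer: $- \frac{82}{141} \approx -0.58156$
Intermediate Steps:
$E{\left(a \right)} = 2 a$
$\frac{1}{\frac{E{\left(4 \right)} - 55}{38 + 44} \left(-132 + 135\right)} = \frac{1}{\frac{2 \cdot 4 - 55}{38 + 44} \left(-132 + 135\right)} = \frac{1}{\frac{8 - 55}{82} \cdot 3} = \frac{1}{\left(-47\right) \frac{1}{82} \cdot 3} = \frac{1}{\left(- \frac{47}{82}\right) 3} = \frac{1}{- \frac{141}{82}} = - \frac{82}{141}$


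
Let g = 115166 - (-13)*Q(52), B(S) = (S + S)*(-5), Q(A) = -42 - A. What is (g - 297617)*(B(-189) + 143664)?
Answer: -26734339842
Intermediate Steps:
B(S) = -10*S (B(S) = (2*S)*(-5) = -10*S)
g = 113944 (g = 115166 - (-13)*(-42 - 1*52) = 115166 - (-13)*(-42 - 52) = 115166 - (-13)*(-94) = 115166 - 1*1222 = 115166 - 1222 = 113944)
(g - 297617)*(B(-189) + 143664) = (113944 - 297617)*(-10*(-189) + 143664) = -183673*(1890 + 143664) = -183673*145554 = -26734339842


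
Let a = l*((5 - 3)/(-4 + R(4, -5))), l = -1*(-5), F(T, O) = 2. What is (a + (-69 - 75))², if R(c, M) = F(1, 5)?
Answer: 22201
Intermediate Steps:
R(c, M) = 2
l = 5
a = -5 (a = 5*((5 - 3)/(-4 + 2)) = 5*(2/(-2)) = 5*(2*(-½)) = 5*(-1) = -5)
(a + (-69 - 75))² = (-5 + (-69 - 75))² = (-5 - 144)² = (-149)² = 22201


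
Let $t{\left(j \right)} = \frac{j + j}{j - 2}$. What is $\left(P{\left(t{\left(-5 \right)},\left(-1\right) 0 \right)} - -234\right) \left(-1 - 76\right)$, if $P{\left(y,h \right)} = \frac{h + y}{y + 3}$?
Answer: $- \frac{559328}{31} \approx -18043.0$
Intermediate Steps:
$t{\left(j \right)} = \frac{2 j}{-2 + j}$
$P{\left(y,h \right)} = \frac{h + y}{3 + y}$
$\left(P{\left(t{\left(-5 \right)},\left(-1\right) 0 \right)} - -234\right) \left(-1 - 76\right) = \left(\frac{\left(-1\right) 0 + 2 \left(-5\right) \frac{1}{-2 - 5}}{3 + 2 \left(-5\right) \frac{1}{-2 - 5}} - -234\right) \left(-1 - 76\right) = \left(\frac{0 + 2 \left(-5\right) \frac{1}{-7}}{3 + 2 \left(-5\right) \frac{1}{-7}} + 234\right) \left(-77\right) = \left(\frac{0 + 2 \left(-5\right) \left(- \frac{1}{7}\right)}{3 + 2 \left(-5\right) \left(- \frac{1}{7}\right)} + 234\right) \left(-77\right) = \left(\frac{0 + \frac{10}{7}}{3 + \frac{10}{7}} + 234\right) \left(-77\right) = \left(\frac{1}{\frac{31}{7}} \cdot \frac{10}{7} + 234\right) \left(-77\right) = \left(\frac{7}{31} \cdot \frac{10}{7} + 234\right) \left(-77\right) = \left(\frac{10}{31} + 234\right) \left(-77\right) = \frac{7264}{31} \left(-77\right) = - \frac{559328}{31}$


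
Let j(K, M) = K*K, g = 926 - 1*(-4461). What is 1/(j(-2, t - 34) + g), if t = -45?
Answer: 1/5391 ≈ 0.00018549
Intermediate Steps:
g = 5387 (g = 926 + 4461 = 5387)
j(K, M) = K**2
1/(j(-2, t - 34) + g) = 1/((-2)**2 + 5387) = 1/(4 + 5387) = 1/5391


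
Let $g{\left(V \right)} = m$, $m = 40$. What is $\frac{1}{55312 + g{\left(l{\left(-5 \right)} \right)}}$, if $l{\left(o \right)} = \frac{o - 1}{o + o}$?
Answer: $\frac{1}{55352} \approx 1.8066 \cdot 10^{-5}$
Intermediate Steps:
$l{\left(o \right)} = \frac{-1 + o}{2 o}$
$g{\left(V \right)} = 40$
$\frac{1}{55312 + g{\left(l{\left(-5 \right)} \right)}} = \frac{1}{55312 + 40} = \frac{1}{55352}$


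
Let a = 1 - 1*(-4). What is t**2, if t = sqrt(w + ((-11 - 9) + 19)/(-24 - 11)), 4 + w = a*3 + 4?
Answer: 526/35 ≈ 15.029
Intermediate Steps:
a = 5 (a = 1 + 4 = 5)
w = 15 (w = -4 + (5*3 + 4) = -4 + (15 + 4) = -4 + 19 = 15)
t = sqrt(18410)/35 (t = sqrt(15 + ((-11 - 9) + 19)/(-24 - 11)) = sqrt(15 + (-20 + 19)/(-35)) = sqrt(15 - 1*(-1/35)) = sqrt(15 + 1/35) = sqrt(526/35) = sqrt(18410)/35 ≈ 3.8767)
t**2 = (sqrt(18410)/35)**2 = 526/35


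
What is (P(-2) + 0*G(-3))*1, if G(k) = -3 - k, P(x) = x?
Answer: -2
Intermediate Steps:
(P(-2) + 0*G(-3))*1 = (-2 + 0*(-3 - 1*(-3)))*1 = (-2 + 0*(-3 + 3))*1 = (-2 + 0*0)*1 = (-2 + 0)*1 = -2*1 = -2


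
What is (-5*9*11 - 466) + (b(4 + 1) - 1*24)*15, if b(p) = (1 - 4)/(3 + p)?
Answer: -10613/8 ≈ -1326.6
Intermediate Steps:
b(p) = -3/(3 + p)
(-5*9*11 - 466) + (b(4 + 1) - 1*24)*15 = (-5*9*11 - 466) + (-3/(3 + (4 + 1)) - 1*24)*15 = (-45*11 - 466) + (-3/(3 + 5) - 24)*15 = (-495 - 466) + (-3/8 - 24)*15 = -961 + (-3*⅛ - 24)*15 = -961 + (-3/8 - 24)*15 = -961 - 195/8*15 = -961 - 2925/8 = -10613/8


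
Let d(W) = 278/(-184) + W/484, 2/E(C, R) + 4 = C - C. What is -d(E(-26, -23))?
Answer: 33661/22264 ≈ 1.5119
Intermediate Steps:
E(C, R) = -1/2 (E(C, R) = 2/(-4 + (C - C)) = 2/(-4 + 0) = 2/(-4) = 2*(-1/4) = -1/2)
d(W) = -139/92 + W/484 (d(W) = 278*(-1/184) + W*(1/484) = -139/92 + W/484)
-d(E(-26, -23)) = -(-139/92 + (1/484)*(-1/2)) = -(-139/92 - 1/968) = -1*(-33661/22264) = 33661/22264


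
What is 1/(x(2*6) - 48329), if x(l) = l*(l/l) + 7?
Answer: -1/48310 ≈ -2.0700e-5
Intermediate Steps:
x(l) = 7 + l (x(l) = l*1 + 7 = l + 7 = 7 + l)
1/(x(2*6) - 48329) = 1/((7 + 2*6) - 48329) = 1/((7 + 12) - 48329) = 1/(19 - 48329) = 1/(-48310) = -1/48310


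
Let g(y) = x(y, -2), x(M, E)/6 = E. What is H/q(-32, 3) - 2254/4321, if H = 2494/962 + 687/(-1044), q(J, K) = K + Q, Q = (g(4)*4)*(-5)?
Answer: -3113204141/6060617316 ≈ -0.51368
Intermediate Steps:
x(M, E) = 6*E
g(y) = -12 (g(y) = 6*(-2) = -12)
Q = 240 (Q = -12*4*(-5) = -48*(-5) = 240)
q(J, K) = 240 + K (q(J, K) = K + 240 = 240 + K)
H = 323807/167388 (H = 2494*(1/962) + 687*(-1/1044) = 1247/481 - 229/348 = 323807/167388 ≈ 1.9345)
H/q(-32, 3) - 2254/4321 = 323807/(167388*(240 + 3)) - 2254/4321 = (323807/167388)/243 - 2254*1/4321 = (323807/167388)*(1/243) - 2254/4321 = 323807/40675284 - 2254/4321 = -3113204141/6060617316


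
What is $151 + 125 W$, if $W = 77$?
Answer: $9776$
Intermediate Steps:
$151 + 125 W = 151 + 125 \cdot 77 = 151 + 9625 = 9776$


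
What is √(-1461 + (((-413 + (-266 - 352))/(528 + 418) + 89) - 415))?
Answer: I*√1600190218/946 ≈ 42.286*I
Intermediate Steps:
√(-1461 + (((-413 + (-266 - 352))/(528 + 418) + 89) - 415)) = √(-1461 + (((-413 - 618)/946 + 89) - 415)) = √(-1461 + ((-1031*1/946 + 89) - 415)) = √(-1461 + ((-1031/946 + 89) - 415)) = √(-1461 + (83163/946 - 415)) = √(-1461 - 309427/946) = √(-1691533/946) = I*√1600190218/946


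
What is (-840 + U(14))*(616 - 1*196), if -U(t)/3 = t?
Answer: -370440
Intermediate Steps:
U(t) = -3*t
(-840 + U(14))*(616 - 1*196) = (-840 - 3*14)*(616 - 1*196) = (-840 - 42)*(616 - 196) = -882*420 = -370440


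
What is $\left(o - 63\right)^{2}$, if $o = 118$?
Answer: $3025$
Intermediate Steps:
$\left(o - 63\right)^{2} = \left(118 - 63\right)^{2} = 55^{2} = 3025$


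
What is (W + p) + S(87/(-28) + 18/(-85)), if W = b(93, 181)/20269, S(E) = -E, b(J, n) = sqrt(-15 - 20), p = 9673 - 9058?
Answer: 1471599/2380 + I*sqrt(35)/20269 ≈ 618.32 + 0.00029188*I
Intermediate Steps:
p = 615
b(J, n) = I*sqrt(35) (b(J, n) = sqrt(-35) = I*sqrt(35))
W = I*sqrt(35)/20269 (W = (I*sqrt(35))/20269 = (I*sqrt(35))*(1/20269) = I*sqrt(35)/20269 ≈ 0.00029188*I)
(W + p) + S(87/(-28) + 18/(-85)) = (I*sqrt(35)/20269 + 615) - (87/(-28) + 18/(-85)) = (615 + I*sqrt(35)/20269) - (87*(-1/28) + 18*(-1/85)) = (615 + I*sqrt(35)/20269) - (-87/28 - 18/85) = (615 + I*sqrt(35)/20269) - 1*(-7899/2380) = (615 + I*sqrt(35)/20269) + 7899/2380 = 1471599/2380 + I*sqrt(35)/20269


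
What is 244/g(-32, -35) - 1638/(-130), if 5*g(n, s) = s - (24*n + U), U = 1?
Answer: 214/15 ≈ 14.267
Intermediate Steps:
g(n, s) = -⅕ - 24*n/5 + s/5 (g(n, s) = (s - (24*n + 1))/5 = (s - (1 + 24*n))/5 = (s + (-1 - 24*n))/5 = (-1 + s - 24*n)/5 = -⅕ - 24*n/5 + s/5)
244/g(-32, -35) - 1638/(-130) = 244/(-⅕ - 24/5*(-32) + (⅕)*(-35)) - 1638/(-130) = 244/(-⅕ + 768/5 - 7) - 1638*(-1/130) = 244/(732/5) + 63/5 = 244*(5/732) + 63/5 = 5/3 + 63/5 = 214/15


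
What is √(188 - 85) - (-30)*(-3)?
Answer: -90 + √103 ≈ -79.851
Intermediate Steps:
√(188 - 85) - (-30)*(-3) = √103 - 1*90 = √103 - 90 = -90 + √103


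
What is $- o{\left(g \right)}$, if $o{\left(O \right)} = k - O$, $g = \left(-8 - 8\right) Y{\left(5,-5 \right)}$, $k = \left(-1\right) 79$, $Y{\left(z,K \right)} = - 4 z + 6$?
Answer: $303$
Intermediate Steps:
$Y{\left(z,K \right)} = 6 - 4 z$
$k = -79$
$g = 224$ ($g = \left(-8 - 8\right) \left(6 - 20\right) = - 16 \left(6 - 20\right) = \left(-16\right) \left(-14\right) = 224$)
$o{\left(O \right)} = -79 - O$
$- o{\left(g \right)} = - (-79 - 224) = \left(-1\right) \left(-303\right) = 303$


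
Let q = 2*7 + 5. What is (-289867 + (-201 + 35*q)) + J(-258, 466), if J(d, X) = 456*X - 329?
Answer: -77236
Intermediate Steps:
q = 19 (q = 14 + 5 = 19)
J(d, X) = -329 + 456*X
(-289867 + (-201 + 35*q)) + J(-258, 466) = (-289867 + (-201 + 35*19)) + (-329 + 456*466) = (-289867 + (-201 + 665)) + (-329 + 212496) = (-289867 + 464) + 212167 = -289403 + 212167 = -77236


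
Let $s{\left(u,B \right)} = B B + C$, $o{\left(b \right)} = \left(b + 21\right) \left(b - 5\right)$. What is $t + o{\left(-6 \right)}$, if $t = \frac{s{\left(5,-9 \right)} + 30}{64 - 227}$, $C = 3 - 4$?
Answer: $- \frac{27005}{163} \approx -165.67$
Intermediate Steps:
$C = -1$
$o{\left(b \right)} = \left(-5 + b\right) \left(21 + b\right)$ ($o{\left(b \right)} = \left(21 + b\right) \left(-5 + b\right) = \left(-5 + b\right) \left(21 + b\right)$)
$s{\left(u,B \right)} = -1 + B^{2}$ ($s{\left(u,B \right)} = B B - 1 = B^{2} - 1 = -1 + B^{2}$)
$t = - \frac{110}{163}$ ($t = \frac{\left(-1 + \left(-9\right)^{2}\right) + 30}{64 - 227} = \frac{\left(-1 + 81\right) + 30}{-163} = \left(80 + 30\right) \left(- \frac{1}{163}\right) = 110 \left(- \frac{1}{163}\right) = - \frac{110}{163} \approx -0.67485$)
$t + o{\left(-6 \right)} = - \frac{110}{163} + \left(-105 + \left(-6\right)^{2} + 16 \left(-6\right)\right) = - \frac{110}{163} - 165 = - \frac{27005}{163}$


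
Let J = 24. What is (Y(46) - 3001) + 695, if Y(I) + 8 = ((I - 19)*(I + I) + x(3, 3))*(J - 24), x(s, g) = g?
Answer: -2314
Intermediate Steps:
Y(I) = -8 (Y(I) = -8 + ((I - 19)*(I + I) + 3)*(24 - 24) = -8 + ((-19 + I)*(2*I) + 3)*0 = -8 + (2*I*(-19 + I) + 3)*0 = -8 + (3 + 2*I*(-19 + I))*0 = -8 + 0 = -8)
(Y(46) - 3001) + 695 = (-8 - 3001) + 695 = -3009 + 695 = -2314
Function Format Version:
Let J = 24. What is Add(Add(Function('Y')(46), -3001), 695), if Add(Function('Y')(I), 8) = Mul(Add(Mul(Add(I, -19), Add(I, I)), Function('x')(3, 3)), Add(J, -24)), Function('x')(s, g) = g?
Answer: -2314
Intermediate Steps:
Function('Y')(I) = -8 (Function('Y')(I) = Add(-8, Mul(Add(Mul(Add(I, -19), Add(I, I)), 3), Add(24, -24))) = Add(-8, Mul(Add(Mul(Add(-19, I), Mul(2, I)), 3), 0)) = Add(-8, Mul(Add(Mul(2, I, Add(-19, I)), 3), 0)) = Add(-8, Mul(Add(3, Mul(2, I, Add(-19, I))), 0)) = Add(-8, 0) = -8)
Add(Add(Function('Y')(46), -3001), 695) = Add(Add(-8, -3001), 695) = Add(-3009, 695) = -2314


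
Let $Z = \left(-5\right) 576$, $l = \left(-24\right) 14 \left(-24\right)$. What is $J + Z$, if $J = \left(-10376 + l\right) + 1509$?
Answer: $-3683$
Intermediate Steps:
$l = 8064$ ($l = \left(-336\right) \left(-24\right) = 8064$)
$Z = -2880$
$J = -803$ ($J = \left(-10376 + 8064\right) + 1509 = -2312 + 1509 = -803$)
$J + Z = -803 - 2880 = -3683$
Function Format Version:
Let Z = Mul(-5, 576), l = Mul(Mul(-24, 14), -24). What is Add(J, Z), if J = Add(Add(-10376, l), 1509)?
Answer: -3683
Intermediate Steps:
l = 8064 (l = Mul(-336, -24) = 8064)
Z = -2880
J = -803 (J = Add(Add(-10376, 8064), 1509) = Add(-2312, 1509) = -803)
Add(J, Z) = Add(-803, -2880) = -3683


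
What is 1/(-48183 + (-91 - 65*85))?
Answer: -1/53799 ≈ -1.8588e-5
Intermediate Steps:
1/(-48183 + (-91 - 65*85)) = 1/(-48183 + (-91 - 5525)) = 1/(-48183 - 5616) = 1/(-53799) = -1/53799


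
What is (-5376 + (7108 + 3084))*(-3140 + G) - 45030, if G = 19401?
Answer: 78267946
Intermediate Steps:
(-5376 + (7108 + 3084))*(-3140 + G) - 45030 = (-5376 + (7108 + 3084))*(-3140 + 19401) - 45030 = (-5376 + 10192)*16261 - 45030 = 4816*16261 - 45030 = 78312976 - 45030 = 78267946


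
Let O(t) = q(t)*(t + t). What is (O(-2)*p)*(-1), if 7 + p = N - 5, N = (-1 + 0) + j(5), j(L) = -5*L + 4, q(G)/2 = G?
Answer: 544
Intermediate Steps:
q(G) = 2*G
j(L) = 4 - 5*L
N = -22 (N = (-1 + 0) + (4 - 5*5) = -1 + (4 - 25) = -1 - 21 = -22)
O(t) = 4*t² (O(t) = (2*t)*(t + t) = (2*t)*(2*t) = 4*t²)
p = -34 (p = -7 + (-22 - 5) = -7 - 27 = -34)
(O(-2)*p)*(-1) = ((4*(-2)²)*(-34))*(-1) = ((4*4)*(-34))*(-1) = (16*(-34))*(-1) = -544*(-1) = 544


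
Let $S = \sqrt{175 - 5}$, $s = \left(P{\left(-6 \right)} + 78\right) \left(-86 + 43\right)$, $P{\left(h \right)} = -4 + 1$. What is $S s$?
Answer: $- 3225 \sqrt{170} \approx -42049.0$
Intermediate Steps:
$P{\left(h \right)} = -3$
$s = -3225$ ($s = \left(-3 + 78\right) \left(-86 + 43\right) = 75 \left(-43\right) = -3225$)
$S = \sqrt{170} \approx 13.038$
$S s = \sqrt{170} \left(-3225\right) = - 3225 \sqrt{170}$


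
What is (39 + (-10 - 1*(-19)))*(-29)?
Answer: -1392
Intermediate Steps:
(39 + (-10 - 1*(-19)))*(-29) = (39 + (-10 + 19))*(-29) = (39 + 9)*(-29) = 48*(-29) = -1392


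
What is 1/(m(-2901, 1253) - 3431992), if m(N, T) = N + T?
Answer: -1/3433640 ≈ -2.9124e-7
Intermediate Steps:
1/(m(-2901, 1253) - 3431992) = 1/((-2901 + 1253) - 3431992) = 1/(-1648 - 3431992) = 1/(-3433640) = -1/3433640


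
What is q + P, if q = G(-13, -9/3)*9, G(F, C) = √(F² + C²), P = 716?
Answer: 716 + 9*√178 ≈ 836.08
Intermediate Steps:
G(F, C) = √(C² + F²)
q = 9*√178 (q = √((-9/3)² + (-13)²)*9 = √((-9*⅓)² + 169)*9 = √((-3)² + 169)*9 = √(9 + 169)*9 = √178*9 = 9*√178 ≈ 120.07)
q + P = 9*√178 + 716 = 716 + 9*√178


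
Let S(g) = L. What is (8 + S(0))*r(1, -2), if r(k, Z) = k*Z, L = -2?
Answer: -12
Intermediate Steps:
S(g) = -2
r(k, Z) = Z*k
(8 + S(0))*r(1, -2) = (8 - 2)*(-2*1) = 6*(-2) = -12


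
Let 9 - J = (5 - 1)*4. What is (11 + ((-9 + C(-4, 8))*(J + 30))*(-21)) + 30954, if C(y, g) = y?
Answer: 37244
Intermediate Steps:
J = -7 (J = 9 - (5 - 1)*4 = 9 - 4*4 = 9 - 1*16 = 9 - 16 = -7)
(11 + ((-9 + C(-4, 8))*(J + 30))*(-21)) + 30954 = (11 + ((-9 - 4)*(-7 + 30))*(-21)) + 30954 = (11 - 13*23*(-21)) + 30954 = (11 - 299*(-21)) + 30954 = (11 + 6279) + 30954 = 6290 + 30954 = 37244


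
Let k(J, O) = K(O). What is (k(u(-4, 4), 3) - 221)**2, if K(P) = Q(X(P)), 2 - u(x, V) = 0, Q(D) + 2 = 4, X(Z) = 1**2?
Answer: 47961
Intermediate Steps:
X(Z) = 1
Q(D) = 2 (Q(D) = -2 + 4 = 2)
u(x, V) = 2 (u(x, V) = 2 - 1*0 = 2 + 0 = 2)
K(P) = 2
k(J, O) = 2
(k(u(-4, 4), 3) - 221)**2 = (2 - 221)**2 = (-219)**2 = 47961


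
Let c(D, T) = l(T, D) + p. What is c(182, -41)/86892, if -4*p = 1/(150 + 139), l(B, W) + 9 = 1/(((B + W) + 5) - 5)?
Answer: -1465949/14163048432 ≈ -0.00010351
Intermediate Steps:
l(B, W) = -9 + 1/(B + W) (l(B, W) = -9 + 1/(((B + W) + 5) - 5) = -9 + 1/((5 + B + W) - 5) = -9 + 1/(B + W))
p = -1/1156 (p = -1/(4*(150 + 139)) = -1/4/289 = -1/4*1/289 = -1/1156 ≈ -0.00086505)
c(D, T) = -1/1156 + (1 - 9*D - 9*T)/(D + T) (c(D, T) = (1 - 9*T - 9*D)/(T + D) - 1/1156 = (1 - 9*D - 9*T)/(D + T) - 1/1156 = -1/1156 + (1 - 9*D - 9*T)/(D + T))
c(182, -41)/86892 = ((1156 - 10405*182 - 10405*(-41))/(1156*(182 - 41)))/86892 = ((1/1156)*(1156 - 1893710 + 426605)/141)*(1/86892) = ((1/1156)*(1/141)*(-1465949))*(1/86892) = -1465949/162996*1/86892 = -1465949/14163048432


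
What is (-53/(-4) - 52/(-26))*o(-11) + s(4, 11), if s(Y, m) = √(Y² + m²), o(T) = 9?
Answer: 549/4 + √137 ≈ 148.95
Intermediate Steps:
(-53/(-4) - 52/(-26))*o(-11) + s(4, 11) = (-53/(-4) - 52/(-26))*9 + √(4² + 11²) = (-53*(-¼) - 52*(-1/26))*9 + √(16 + 121) = (53/4 + 2)*9 + √137 = (61/4)*9 + √137 = 549/4 + √137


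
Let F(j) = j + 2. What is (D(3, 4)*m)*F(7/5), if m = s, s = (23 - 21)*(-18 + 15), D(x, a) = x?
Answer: -306/5 ≈ -61.200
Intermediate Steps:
F(j) = 2 + j
s = -6 (s = 2*(-3) = -6)
m = -6
(D(3, 4)*m)*F(7/5) = (3*(-6))*(2 + 7/5) = -18*(2 + 7*(⅕)) = -18*(2 + 7/5) = -18*17/5 = -306/5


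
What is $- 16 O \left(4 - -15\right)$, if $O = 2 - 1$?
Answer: $-304$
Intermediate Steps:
$O = 1$
$- 16 O \left(4 - -15\right) = \left(-16\right) 1 \left(4 - -15\right) = - 16 \left(4 + 15\right) = \left(-16\right) 19 = -304$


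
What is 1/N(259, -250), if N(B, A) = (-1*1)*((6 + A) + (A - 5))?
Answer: 1/499 ≈ 0.0020040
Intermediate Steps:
N(B, A) = -1 - 2*A (N(B, A) = -((6 + A) + (-5 + A)) = -(1 + 2*A) = -1 - 2*A)
1/N(259, -250) = 1/(-1 - 2*(-250)) = 1/(-1 + 500) = 1/499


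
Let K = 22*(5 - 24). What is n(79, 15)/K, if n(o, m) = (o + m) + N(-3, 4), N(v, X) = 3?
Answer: -97/418 ≈ -0.23206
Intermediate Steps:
K = -418 (K = 22*(-19) = -418)
n(o, m) = 3 + m + o (n(o, m) = (o + m) + 3 = (m + o) + 3 = 3 + m + o)
n(79, 15)/K = (3 + 15 + 79)/(-418) = 97*(-1/418) = -97/418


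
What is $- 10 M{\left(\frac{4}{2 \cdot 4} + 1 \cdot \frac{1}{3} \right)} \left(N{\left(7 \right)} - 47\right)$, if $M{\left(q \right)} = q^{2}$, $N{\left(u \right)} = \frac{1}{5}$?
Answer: $325$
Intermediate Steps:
$N{\left(u \right)} = \frac{1}{5}$
$- 10 M{\left(\frac{4}{2 \cdot 4} + 1 \cdot \frac{1}{3} \right)} \left(N{\left(7 \right)} - 47\right) = - 10 \left(\frac{4}{2 \cdot 4} + 1 \cdot \frac{1}{3}\right)^{2} \left(\frac{1}{5} - 47\right) = - 10 \left(\frac{4}{8} + 1 \cdot \frac{1}{3}\right)^{2} \left(- \frac{234}{5}\right) = - 10 \left(4 \cdot \frac{1}{8} + \frac{1}{3}\right)^{2} \left(- \frac{234}{5}\right) = - 10 \left(\frac{1}{2} + \frac{1}{3}\right)^{2} \left(- \frac{234}{5}\right) = - 10 \left(\frac{5}{6}\right)^{2} \left(- \frac{234}{5}\right) = \left(-10\right) \frac{25}{36} \left(- \frac{234}{5}\right) = \left(- \frac{125}{18}\right) \left(- \frac{234}{5}\right) = 325$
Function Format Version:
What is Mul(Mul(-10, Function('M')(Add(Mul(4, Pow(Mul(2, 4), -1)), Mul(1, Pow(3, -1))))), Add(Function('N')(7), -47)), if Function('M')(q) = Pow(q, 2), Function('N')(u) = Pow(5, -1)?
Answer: 325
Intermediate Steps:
Function('N')(u) = Rational(1, 5)
Mul(Mul(-10, Function('M')(Add(Mul(4, Pow(Mul(2, 4), -1)), Mul(1, Pow(3, -1))))), Add(Function('N')(7), -47)) = Mul(Mul(-10, Pow(Add(Mul(4, Pow(Mul(2, 4), -1)), Mul(1, Pow(3, -1))), 2)), Add(Rational(1, 5), -47)) = Mul(Mul(-10, Pow(Add(Mul(4, Pow(8, -1)), Mul(1, Rational(1, 3))), 2)), Rational(-234, 5)) = Mul(Mul(-10, Pow(Add(Mul(4, Rational(1, 8)), Rational(1, 3)), 2)), Rational(-234, 5)) = Mul(Mul(-10, Pow(Add(Rational(1, 2), Rational(1, 3)), 2)), Rational(-234, 5)) = Mul(Mul(-10, Pow(Rational(5, 6), 2)), Rational(-234, 5)) = Mul(Mul(-10, Rational(25, 36)), Rational(-234, 5)) = Mul(Rational(-125, 18), Rational(-234, 5)) = 325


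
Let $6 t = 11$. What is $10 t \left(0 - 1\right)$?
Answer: $- \frac{55}{3} \approx -18.333$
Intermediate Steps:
$t = \frac{11}{6}$ ($t = \frac{1}{6} \cdot 11 = \frac{11}{6} \approx 1.8333$)
$10 t \left(0 - 1\right) = 10 \cdot \frac{11}{6} \left(0 - 1\right) = \frac{55}{3} \left(-1\right) = - \frac{55}{3}$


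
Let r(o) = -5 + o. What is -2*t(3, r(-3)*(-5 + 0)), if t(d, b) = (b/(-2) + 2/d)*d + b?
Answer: 36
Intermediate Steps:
t(d, b) = b + d*(2/d - b/2) (t(d, b) = (b*(-½) + 2/d)*d + b = (-b/2 + 2/d)*d + b = (2/d - b/2)*d + b = d*(2/d - b/2) + b = b + d*(2/d - b/2))
-2*t(3, r(-3)*(-5 + 0)) = -2*(2 + (-5 - 3)*(-5 + 0) - ½*(-5 - 3)*(-5 + 0)*3) = -2*(2 - 8*(-5) - ½*(-8*(-5))*3) = -2*(2 + 40 - ½*40*3) = -2*(2 + 40 - 60) = -2*(-18) = 36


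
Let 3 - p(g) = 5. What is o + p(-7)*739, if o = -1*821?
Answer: -2299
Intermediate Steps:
p(g) = -2 (p(g) = 3 - 1*5 = 3 - 5 = -2)
o = -821
o + p(-7)*739 = -821 - 2*739 = -821 - 1478 = -2299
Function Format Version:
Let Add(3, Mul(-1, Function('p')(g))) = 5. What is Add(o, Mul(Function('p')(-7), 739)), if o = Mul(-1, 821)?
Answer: -2299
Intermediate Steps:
Function('p')(g) = -2 (Function('p')(g) = Add(3, Mul(-1, 5)) = Add(3, -5) = -2)
o = -821
Add(o, Mul(Function('p')(-7), 739)) = Add(-821, Mul(-2, 739)) = Add(-821, -1478) = -2299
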